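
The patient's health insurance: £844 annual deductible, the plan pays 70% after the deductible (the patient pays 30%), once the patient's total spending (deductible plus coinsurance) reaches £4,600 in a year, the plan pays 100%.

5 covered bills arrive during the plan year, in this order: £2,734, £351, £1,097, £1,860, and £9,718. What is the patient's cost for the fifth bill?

£2,196.60

Claim 1 (£2,734): deductible takes £844, £1,890 remains; patient's 30% is £567. Cost to patient: £1,411. OOP to date £1,411.
Claim 2 (£351): 30% coinsurance on £351 = £105.30. Patient pays £105.30; OOP now £1,516.30.
Claim 3 (£1,097): deductible already satisfied, so patient's share is 30% × £1,097 = £329.10. Patient owes £329.10 (running OOP £1,845.40).
Claim 4 (£1,860): 30% coinsurance on £1,860 = £558. Patient owes £558 (running OOP £2,403.40).
Claim 5 (£9,718): deductible met; 30% of £9,718 = £2,915.40. Adding that to £2,403.40 gives £5,318.80, past the £4,600 cap; patient pays only £4,600 − £2,403.40 = £2,196.60.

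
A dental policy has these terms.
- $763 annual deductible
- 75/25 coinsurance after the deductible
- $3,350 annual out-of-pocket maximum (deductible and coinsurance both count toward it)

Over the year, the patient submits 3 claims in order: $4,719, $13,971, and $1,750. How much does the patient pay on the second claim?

$1,598

Bill 1, $4,719: $763 to deductible, leaving $3,956; 25% of $3,956 = $989. Patient owes $1,752 (running OOP $1,752).
Bill 2, $13,971: 25% coinsurance on $13,971 = $3,492.75. OOP would hit $5,244.75 > $3,350, so the cap limits the patient to $3,350 − $1,752 = $1,598.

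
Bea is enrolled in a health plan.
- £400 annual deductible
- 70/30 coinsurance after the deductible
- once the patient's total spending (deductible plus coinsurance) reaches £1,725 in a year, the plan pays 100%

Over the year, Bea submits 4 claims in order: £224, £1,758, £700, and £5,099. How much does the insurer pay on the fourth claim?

Claim 1 (£224): entire amount goes to the deductible. Patient owes £224 (running OOP £224). Plan pays £224 − £224 = £0.
Claim 2 (£1,758): £176 finishes the deductible; £1,582 goes to coinsurance; patient's 30% is £474.60. Cost to patient: £650.60. OOP to date £874.60. Plan pays £1,758 − £650.60 = £1,107.40.
Claim 3 (£700): 30% coinsurance on £700 = £210. Patient owes £210 (running OOP £1,084.60). Insurer: £700 − £210 = £490.
Claim 4 (£5,099): deductible already satisfied, so patient's share is 30% × £5,099 = £1,529.70. OOP would hit £2,614.30 > £1,725, so the cap limits the patient to £1,725 − £1,084.60 = £640.40. Plan pays £5,099 − £640.40 = £4,458.60.

£4,458.60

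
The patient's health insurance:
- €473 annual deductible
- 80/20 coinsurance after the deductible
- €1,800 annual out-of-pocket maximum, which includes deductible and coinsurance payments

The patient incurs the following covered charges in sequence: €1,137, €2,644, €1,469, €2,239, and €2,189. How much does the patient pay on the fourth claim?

€371.60

Claim 1 (€1,137): €473 finishes the deductible; €664 goes to coinsurance; patient's 20% is €132.80. Patient pays €605.80; OOP now €605.80.
Claim 2 (€2,644): 20% coinsurance on €2,644 = €528.80. Patient pays €528.80; OOP now €1,134.60.
Claim 3 (€1,469): deductible already satisfied, so patient's share is 20% × €1,469 = €293.80. Patient owes €293.80 (running OOP €1,428.40).
Claim 4 (€2,239): deductible met; 20% of €2,239 = €447.80. Adding that to €1,428.40 gives €1,876.20, past the €1,800 cap; patient pays only €1,800 − €1,428.40 = €371.60.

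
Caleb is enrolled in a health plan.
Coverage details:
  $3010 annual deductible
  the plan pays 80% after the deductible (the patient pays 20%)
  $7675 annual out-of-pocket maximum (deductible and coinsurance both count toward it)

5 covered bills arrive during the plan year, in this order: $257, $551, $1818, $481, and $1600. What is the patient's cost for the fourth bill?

#1 ($257): entire amount goes to the deductible. Cost to patient: $257. OOP to date $257.
#2 ($551): fully absorbed by the deductible. Patient pays $551; OOP now $808.
#3 ($1818): all of it applies to the deductible. Cost to patient: $1818. OOP to date $2626.
#4 ($481): $384 to deductible, leaving $97; coinsurance $97 × 20% = $19.40. Patient pays $403.40; OOP now $3029.40.

$403.40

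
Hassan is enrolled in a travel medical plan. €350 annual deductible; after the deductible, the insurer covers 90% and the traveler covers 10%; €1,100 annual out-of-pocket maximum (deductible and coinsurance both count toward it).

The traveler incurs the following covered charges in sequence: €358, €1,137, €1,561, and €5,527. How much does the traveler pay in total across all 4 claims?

€1,100

Claim 1 — €358: deductible takes €350, €8 remains; coinsurance €8 × 10% = €0.80. Traveler pays €350.80; OOP now €350.80.
Claim 2 — €1,137: 10% coinsurance on €1,137 = €113.70. Traveler pays €113.70; OOP now €464.50.
Claim 3 — €1,561: deductible met; 10% of €1,561 = €156.10. Traveler owes €156.10 (running OOP €620.60).
Claim 4 — €5,527: deductible met; 10% of €5,527 = €552.70. OOP would hit €1,173.30 > €1,100, so the cap limits the traveler to €1,100 − €620.60 = €479.40.
Summing the traveler's payments: €350.80 + €113.70 + €156.10 + €479.40 = €1,100.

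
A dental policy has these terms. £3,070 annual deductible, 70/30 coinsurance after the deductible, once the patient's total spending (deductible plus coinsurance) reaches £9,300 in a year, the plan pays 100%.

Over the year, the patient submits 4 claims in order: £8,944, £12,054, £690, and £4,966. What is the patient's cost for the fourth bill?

£644.60

Bill 1, £8,944: £3,070 to deductible, leaving £5,874; coinsurance £5,874 × 30% = £1,762.20. Patient pays £4,832.20; OOP now £4,832.20.
Bill 2, £12,054: deductible already satisfied, so patient's share is 30% × £12,054 = £3,616.20. Cost to patient: £3,616.20. OOP to date £8,448.40.
Bill 3, £690: 30% coinsurance on £690 = £207. Patient owes £207 (running OOP £8,655.40).
Bill 4, £4,966: deductible met; 30% of £4,966 = £1,489.80. Adding that to £8,655.40 gives £10,145.20, past the £9,300 cap; patient pays only £9,300 − £8,655.40 = £644.60.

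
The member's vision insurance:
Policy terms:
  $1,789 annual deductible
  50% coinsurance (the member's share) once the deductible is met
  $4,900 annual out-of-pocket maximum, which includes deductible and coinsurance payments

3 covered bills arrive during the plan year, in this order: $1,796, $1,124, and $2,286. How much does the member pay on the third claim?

$1,143

#1 ($1,796): deductible takes $1,789, $7 remains; 50% of $7 = $3.50. Member owes $1,792.50 (running OOP $1,792.50).
#2 ($1,124): deductible met; 50% of $1,124 = $562. Member pays $562; OOP now $2,354.50.
#3 ($2,286): deductible met; 50% of $2,286 = $1,143. Member pays $1,143; OOP now $3,497.50.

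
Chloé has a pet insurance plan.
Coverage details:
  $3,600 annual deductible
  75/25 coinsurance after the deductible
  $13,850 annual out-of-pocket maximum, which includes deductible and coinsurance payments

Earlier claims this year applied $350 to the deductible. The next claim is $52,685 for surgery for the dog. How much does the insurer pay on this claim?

Remaining deductible: $3,600 − $350 = $3,250.
The remaining $49,435 (= $52,685 − $3,250) moves to coinsurance.
25% of $49,435 = $12,358.75 falls to the owner.
That puts the owner's cost at $3,250 + $12,358.75 = $15,608.75 before any cap.
That would bring total out-of-pocket to $15,958.75, past the $13,850 cap. The owner is capped at $13,850 − $350 = $13,500 on this claim.
The plan picks up $52,685 − $13,500 = $39,185.

$39,185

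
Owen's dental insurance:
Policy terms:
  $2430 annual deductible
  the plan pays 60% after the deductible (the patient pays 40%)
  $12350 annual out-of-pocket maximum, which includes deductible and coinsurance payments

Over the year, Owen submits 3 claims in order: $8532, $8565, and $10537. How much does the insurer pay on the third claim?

Claim 1 — $8532: $2430 finishes the deductible; $6102 goes to coinsurance; coinsurance $6102 × 40% = $2440.80. Patient pays $4870.80; OOP now $4870.80. Insurer: $8532 − $4870.80 = $3661.20.
Claim 2 — $8565: deductible already satisfied, so patient's share is 40% × $8565 = $3426. Patient owes $3426 (running OOP $8296.80). Insurer: $8565 − $3426 = $5139.
Claim 3 — $10537: deductible met; 40% of $10537 = $4214.80. Adding that to $8296.80 gives $12511.60, past the $12350 cap; patient pays only $12350 − $8296.80 = $4053.20. Insurer: $10537 − $4053.20 = $6483.80.

$6483.80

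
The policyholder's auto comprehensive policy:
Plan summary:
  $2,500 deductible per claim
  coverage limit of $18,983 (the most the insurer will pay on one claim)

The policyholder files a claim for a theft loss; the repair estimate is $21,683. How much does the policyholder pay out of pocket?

$2,700

Subtract the deductible: $21,683 − $2,500 = $19,183.
$19,183 exceeds the $18,983 limit, so the insurer pays the limit: $18,983.
The policyholder bears the rest of the original loss: $21,683 − $18,983 = $2,700.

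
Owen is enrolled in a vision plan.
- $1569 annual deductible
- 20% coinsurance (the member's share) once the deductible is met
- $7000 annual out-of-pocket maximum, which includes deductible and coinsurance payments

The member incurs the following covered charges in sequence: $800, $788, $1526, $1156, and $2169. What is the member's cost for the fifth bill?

Bill 1, $800: fully absorbed by the deductible. Cost to member: $800. OOP to date $800.
Bill 2, $788: deductible takes $769, $19 remains; 20% of $19 = $3.80. Member pays $772.80; OOP now $1572.80.
Bill 3, $1526: 20% coinsurance on $1526 = $305.20. Member pays $305.20; OOP now $1878.
Bill 4, $1156: 20% coinsurance on $1156 = $231.20. Member owes $231.20 (running OOP $2109.20).
Bill 5, $2169: deductible already satisfied, so member's share is 20% × $2169 = $433.80. Member pays $433.80; OOP now $2543.

$433.80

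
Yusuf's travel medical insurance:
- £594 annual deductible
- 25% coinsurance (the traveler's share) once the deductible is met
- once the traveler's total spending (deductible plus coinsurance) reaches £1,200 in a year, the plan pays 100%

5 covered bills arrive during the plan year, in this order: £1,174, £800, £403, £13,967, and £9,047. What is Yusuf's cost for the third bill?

Claim 1 (£1,174): £594 to deductible, leaving £580; coinsurance £580 × 25% = £145. Traveler pays £739; OOP now £739.
Claim 2 (£800): 25% coinsurance on £800 = £200. Traveler owes £200 (running OOP £939).
Claim 3 (£403): deductible met; 25% of £403 = £100.75. Traveler pays £100.75; OOP now £1,039.75.

£100.75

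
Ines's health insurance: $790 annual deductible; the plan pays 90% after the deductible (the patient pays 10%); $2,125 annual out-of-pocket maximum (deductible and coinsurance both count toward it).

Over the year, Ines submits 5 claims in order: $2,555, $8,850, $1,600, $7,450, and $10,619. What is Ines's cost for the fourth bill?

$113.50

#1 ($2,555): $790 to deductible, leaving $1,765; patient's 10% is $176.50. Patient pays $966.50; OOP now $966.50.
#2 ($8,850): deductible met; 10% of $8,850 = $885. Patient pays $885; OOP now $1,851.50.
#3 ($1,600): deductible met; 10% of $1,600 = $160. Patient pays $160; OOP now $2,011.50.
#4 ($7,450): deductible already satisfied, so patient's share is 10% × $7,450 = $745. That would push OOP to $2,756.50, over the $2,125 cap, so patient pays $2,125 − $2,011.50 = $113.50.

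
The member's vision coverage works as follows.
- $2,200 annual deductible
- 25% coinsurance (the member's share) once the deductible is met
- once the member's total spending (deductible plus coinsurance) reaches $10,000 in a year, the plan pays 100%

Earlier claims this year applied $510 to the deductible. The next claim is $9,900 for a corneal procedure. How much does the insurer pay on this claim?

$6,157.50

Remaining deductible: $2,200 − $510 = $1,690.
The remaining $8,210 (= $9,900 − $1,690) moves to coinsurance.
Coinsurance: $8,210 × 25% = $2,052.50.
That puts the member's cost at $1,690 + $2,052.50 = $3,742.50 before any cap.
Year-to-date out-of-pocket becomes $510 + $3,742.50 = $4,252.50, still under the $10,000 maximum, so no cap applies.
The insurer covers the remainder: $9,900 − $3,742.50 = $6,157.50.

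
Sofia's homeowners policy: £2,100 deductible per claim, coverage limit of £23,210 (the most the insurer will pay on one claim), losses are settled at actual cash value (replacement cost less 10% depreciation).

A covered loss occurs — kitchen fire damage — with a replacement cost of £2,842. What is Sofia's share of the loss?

At 10% depreciation, ACV = £2,842 − £284.20 = £2,557.80.
Subtract the deductible: £2,557.80 − £2,100 = £457.80.
£457.80 is within the £23,210 limit, so the insurer pays £457.80.
Homeowner's share is the uncovered remainder: £2,842 − £457.80 = £2,384.20.

£2,384.20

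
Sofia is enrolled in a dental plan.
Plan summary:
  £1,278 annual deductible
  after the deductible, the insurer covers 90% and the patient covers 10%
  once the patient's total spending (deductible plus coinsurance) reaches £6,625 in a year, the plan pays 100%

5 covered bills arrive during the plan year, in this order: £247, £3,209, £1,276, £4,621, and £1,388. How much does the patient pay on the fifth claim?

£138.80

#1 (£247): entire amount goes to the deductible. Cost to patient: £247. OOP to date £247.
#2 (£3,209): deductible takes £1,031, £2,178 remains; coinsurance £2,178 × 10% = £217.80. Patient owes £1,248.80 (running OOP £1,495.80).
#3 (£1,276): deductible already satisfied, so patient's share is 10% × £1,276 = £127.60. Patient owes £127.60 (running OOP £1,623.40).
#4 (£4,621): 10% coinsurance on £4,621 = £462.10. Patient pays £462.10; OOP now £2,085.50.
#5 (£1,388): 10% coinsurance on £1,388 = £138.80. Cost to patient: £138.80. OOP to date £2,224.30.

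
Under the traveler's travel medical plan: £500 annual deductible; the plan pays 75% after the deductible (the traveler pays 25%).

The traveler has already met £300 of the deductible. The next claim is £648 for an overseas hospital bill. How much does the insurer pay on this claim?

Remaining deductible: £500 − £300 = £200.
After the £200 deductible portion, £648 − £200 = £448 is subject to coinsurance.
Traveler's 25% share of £448 is £112.
So the traveler owes £200 + £112 = £312.
The plan picks up £648 − £312 = £336.

£336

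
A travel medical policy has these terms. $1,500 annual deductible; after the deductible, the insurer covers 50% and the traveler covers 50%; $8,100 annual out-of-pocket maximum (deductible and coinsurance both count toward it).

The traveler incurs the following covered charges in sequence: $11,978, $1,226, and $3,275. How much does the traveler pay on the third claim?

$748

Claim 1 — $11,978: deductible takes $1,500, $10,478 remains; 50% of $10,478 = $5,239. Traveler owes $6,739 (running OOP $6,739).
Claim 2 — $1,226: deductible already satisfied, so traveler's share is 50% × $1,226 = $613. Traveler pays $613; OOP now $7,352.
Claim 3 — $3,275: deductible met; 50% of $3,275 = $1,637.50. That would push OOP to $8,989.50, over the $8,100 cap, so traveler pays $8,100 − $7,352 = $748.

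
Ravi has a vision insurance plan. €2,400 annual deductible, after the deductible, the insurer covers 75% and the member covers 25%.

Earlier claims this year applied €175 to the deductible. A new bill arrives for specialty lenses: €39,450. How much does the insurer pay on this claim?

€27,918.75

€175 of the €2,400 deductible is already met, leaving €2,225.
After the €2,225 deductible portion, €39,450 − €2,225 = €37,225 is subject to coinsurance.
Coinsurance: €37,225 × 25% = €9,306.25.
Member responsibility: €2,225 + €9,306.25 = €11,531.25.
The plan picks up €39,450 − €11,531.25 = €27,918.75.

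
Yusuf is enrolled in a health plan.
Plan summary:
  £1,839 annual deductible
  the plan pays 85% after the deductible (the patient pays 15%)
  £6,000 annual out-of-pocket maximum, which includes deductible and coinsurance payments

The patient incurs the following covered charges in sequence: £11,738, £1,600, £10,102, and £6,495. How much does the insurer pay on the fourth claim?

£5,574.15

Claim 1 — £11,738: deductible takes £1,839, £9,899 remains; 15% of £9,899 = £1,484.85. Cost to patient: £3,323.85. OOP to date £3,323.85. Plan pays £11,738 − £3,323.85 = £8,414.15.
Claim 2 — £1,600: 15% coinsurance on £1,600 = £240. Patient owes £240 (running OOP £3,563.85). Plan pays £1,600 − £240 = £1,360.
Claim 3 — £10,102: 15% coinsurance on £10,102 = £1,515.30. Patient owes £1,515.30 (running OOP £5,079.15). Plan pays £10,102 − £1,515.30 = £8,586.70.
Claim 4 — £6,495: 15% coinsurance on £6,495 = £974.25. OOP would hit £6,053.40 > £6,000, so the cap limits the patient to £6,000 − £5,079.15 = £920.85. Plan pays £6,495 − £920.85 = £5,574.15.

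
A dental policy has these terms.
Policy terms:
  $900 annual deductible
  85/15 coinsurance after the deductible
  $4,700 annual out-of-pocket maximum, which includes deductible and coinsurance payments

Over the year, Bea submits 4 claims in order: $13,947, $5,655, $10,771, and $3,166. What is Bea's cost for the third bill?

Claim 1 — $13,947: $900 to deductible, leaving $13,047; patient's 15% is $1,957.05. Cost to patient: $2,857.05. OOP to date $2,857.05.
Claim 2 — $5,655: deductible met; 15% of $5,655 = $848.25. Patient owes $848.25 (running OOP $3,705.30).
Claim 3 — $10,771: 15% coinsurance on $10,771 = $1,615.65. That would push OOP to $5,320.95, over the $4,700 cap, so patient pays $4,700 − $3,705.30 = $994.70.

$994.70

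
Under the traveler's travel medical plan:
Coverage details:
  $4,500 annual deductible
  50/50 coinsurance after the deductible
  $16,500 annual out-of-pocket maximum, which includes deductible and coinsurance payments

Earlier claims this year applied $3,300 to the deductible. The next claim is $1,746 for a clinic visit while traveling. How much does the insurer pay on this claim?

$273

Remaining deductible: $4,500 − $3,300 = $1,200.
The remaining $546 (= $1,746 − $1,200) moves to coinsurance.
50% of $546 = $273 falls to the traveler.
That puts the traveler's cost at $1,200 + $273 = $1,473 before any cap.
Cumulative spending $3,300 + $1,473 = $4,773 stays under the $16,500 maximum.
The insurer covers the remainder: $1,746 − $1,473 = $273.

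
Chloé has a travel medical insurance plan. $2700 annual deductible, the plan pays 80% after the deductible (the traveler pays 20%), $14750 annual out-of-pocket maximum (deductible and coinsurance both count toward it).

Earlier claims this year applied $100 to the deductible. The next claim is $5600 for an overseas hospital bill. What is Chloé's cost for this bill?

$3200

$100 of the $2700 deductible is already met, leaving $2600.
After the $2600 deductible portion, $5600 − $2600 = $3000 is subject to coinsurance.
Traveler's 20% share of $3000 is $600.
Traveler responsibility before any cap: $2600 + $600 = $3200.
Cumulative spending $100 + $3200 = $3300 stays under the $14750 maximum.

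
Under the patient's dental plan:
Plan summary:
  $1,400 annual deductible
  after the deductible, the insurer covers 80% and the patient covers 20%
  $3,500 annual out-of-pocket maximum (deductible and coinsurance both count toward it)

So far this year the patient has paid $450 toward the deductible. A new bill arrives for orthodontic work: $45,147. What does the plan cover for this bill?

Deductible still to meet: $1,400 − $450 = $950.
That leaves $45,147 − $950 = $44,197 for coinsurance.
Coinsurance: $44,197 × 20% = $8,839.40.
Patient responsibility before any cap: $950 + $8,839.40 = $9,789.40.
Adding $9,789.40 to the $450 already spent would give $10,239.40, which exceeds the $3,500 cap; the patient pays just $3,500 − $450 = $3,050.
Insurer pays the balance: $45,147 − $3,050 = $42,097.

$42,097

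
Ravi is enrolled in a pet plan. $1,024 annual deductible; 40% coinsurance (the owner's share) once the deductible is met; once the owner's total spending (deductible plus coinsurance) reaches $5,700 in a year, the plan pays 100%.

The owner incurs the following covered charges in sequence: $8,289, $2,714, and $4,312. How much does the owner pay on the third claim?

$684.40

#1 ($8,289): deductible takes $1,024, $7,265 remains; owner's 40% is $2,906. Cost to owner: $3,930. OOP to date $3,930.
#2 ($2,714): deductible met; 40% of $2,714 = $1,085.60. Owner pays $1,085.60; OOP now $5,015.60.
#3 ($4,312): 40% coinsurance on $4,312 = $1,724.80. OOP would hit $6,740.40 > $5,700, so the cap limits the owner to $5,700 − $5,015.60 = $684.40.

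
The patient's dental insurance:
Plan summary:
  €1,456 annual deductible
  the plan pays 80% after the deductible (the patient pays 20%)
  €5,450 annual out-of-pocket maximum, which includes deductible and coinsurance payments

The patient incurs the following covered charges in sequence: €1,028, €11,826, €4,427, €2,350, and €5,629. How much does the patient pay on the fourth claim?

Claim 1 (€1,028): fully absorbed by the deductible. Patient pays €1,028; OOP now €1,028.
Claim 2 (€11,826): €428 to deductible, leaving €11,398; coinsurance €11,398 × 20% = €2,279.60. Patient owes €2,707.60 (running OOP €3,735.60).
Claim 3 (€4,427): deductible met; 20% of €4,427 = €885.40. Patient pays €885.40; OOP now €4,621.
Claim 4 (€2,350): 20% coinsurance on €2,350 = €470. Patient pays €470; OOP now €5,091.

€470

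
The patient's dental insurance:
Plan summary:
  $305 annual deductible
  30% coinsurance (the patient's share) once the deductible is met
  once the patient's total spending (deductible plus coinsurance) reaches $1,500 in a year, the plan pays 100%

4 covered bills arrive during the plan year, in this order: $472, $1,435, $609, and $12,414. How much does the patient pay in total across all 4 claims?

Claim 1 — $472: $305 finishes the deductible; $167 goes to coinsurance; patient's 30% is $50.10. Cost to patient: $355.10. OOP to date $355.10.
Claim 2 — $1,435: deductible already satisfied, so patient's share is 30% × $1,435 = $430.50. Patient pays $430.50; OOP now $785.60.
Claim 3 — $609: deductible already satisfied, so patient's share is 30% × $609 = $182.70. Patient owes $182.70 (running OOP $968.30).
Claim 4 — $12,414: deductible already satisfied, so patient's share is 30% × $12,414 = $3,724.20. Adding that to $968.30 gives $4,692.50, past the $1,500 cap; patient pays only $1,500 − $968.30 = $531.70.
Summing the patient's payments: $355.10 + $430.50 + $182.70 + $531.70 = $1,500.

$1,500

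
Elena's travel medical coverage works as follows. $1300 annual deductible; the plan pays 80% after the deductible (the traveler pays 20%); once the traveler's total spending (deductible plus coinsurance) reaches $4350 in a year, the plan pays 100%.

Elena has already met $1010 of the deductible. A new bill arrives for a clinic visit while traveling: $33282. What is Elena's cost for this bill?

$1010 of the $1300 deductible is already met, leaving $290.
The remaining $32992 (= $33282 − $290) moves to coinsurance.
Traveler's 20% share of $32992 is $6598.40.
That puts the traveler's cost at $290 + $6598.40 = $6888.40 before any cap.
That would bring total out-of-pocket to $7898.40, past the $4350 cap. The traveler is capped at $4350 − $1010 = $3340 on this claim.

$3340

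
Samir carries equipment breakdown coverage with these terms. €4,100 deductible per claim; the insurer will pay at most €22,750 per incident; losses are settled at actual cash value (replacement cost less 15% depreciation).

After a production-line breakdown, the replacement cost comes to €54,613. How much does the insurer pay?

Actual cash value after 15% depreciation: €54,613 × 85% = €46,421.05.
After the deductible, €46,421.05 − €4,100 = €42,321.05 remains.
Since €42,321.05 > €22,750, the payout is capped at €22,750.

€22,750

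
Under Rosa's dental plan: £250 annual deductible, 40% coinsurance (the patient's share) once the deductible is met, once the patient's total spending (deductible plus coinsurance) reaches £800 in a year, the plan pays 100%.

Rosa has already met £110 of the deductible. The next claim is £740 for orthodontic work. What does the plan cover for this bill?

Remaining deductible: £250 − £110 = £140.
That leaves £740 − £140 = £600 for coinsurance.
Coinsurance: £600 × 40% = £240.
So the patient owes £140 + £240 = £380 before any cap.
Total out-of-pocket so far would be £110 + £380 = £490, below the £800 cap — no reduction.
The plan picks up £740 − £380 = £360.

£360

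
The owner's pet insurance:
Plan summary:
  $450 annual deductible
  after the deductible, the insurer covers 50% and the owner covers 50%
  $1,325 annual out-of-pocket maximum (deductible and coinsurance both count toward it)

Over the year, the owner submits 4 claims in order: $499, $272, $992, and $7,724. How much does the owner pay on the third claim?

$496

Claim 1 — $499: $450 to deductible, leaving $49; 50% of $49 = $24.50. Cost to owner: $474.50. OOP to date $474.50.
Claim 2 — $272: deductible already satisfied, so owner's share is 50% × $272 = $136. Owner owes $136 (running OOP $610.50).
Claim 3 — $992: deductible already satisfied, so owner's share is 50% × $992 = $496. Owner owes $496 (running OOP $1,106.50).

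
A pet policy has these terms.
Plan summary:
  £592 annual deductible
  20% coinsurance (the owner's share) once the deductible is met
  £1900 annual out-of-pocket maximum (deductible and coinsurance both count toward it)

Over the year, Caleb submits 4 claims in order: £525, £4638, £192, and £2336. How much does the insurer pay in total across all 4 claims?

#1 (£525): entire amount goes to the deductible. Owner pays £525; OOP now £525. Insurer: £525 − £525 = £0.
#2 (£4638): £67 to deductible, leaving £4571; 20% of £4571 = £914.20. Owner owes £981.20 (running OOP £1506.20). Plan pays £4638 − £981.20 = £3656.80.
#3 (£192): deductible met; 20% of £192 = £38.40. Cost to owner: £38.40. OOP to date £1544.60. Insurer: £192 − £38.40 = £153.60.
#4 (£2336): 20% coinsurance on £2336 = £467.20. That would push OOP to £2011.80, over the £1900 cap, so owner pays £1900 − £1544.60 = £355.40. Plan pays £2336 − £355.40 = £1980.60.
Insurer total = bills − owner's total = £7691 − £1900 = £5791.

£5791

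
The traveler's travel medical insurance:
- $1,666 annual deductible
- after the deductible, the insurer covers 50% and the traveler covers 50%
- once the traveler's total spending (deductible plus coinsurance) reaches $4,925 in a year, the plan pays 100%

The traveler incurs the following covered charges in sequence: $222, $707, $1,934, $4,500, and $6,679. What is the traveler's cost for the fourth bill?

$2,250

Claim 1 ($222): entire amount goes to the deductible. Traveler owes $222 (running OOP $222).
Claim 2 ($707): all of it applies to the deductible. Traveler owes $707 (running OOP $929).
Claim 3 ($1,934): deductible takes $737, $1,197 remains; coinsurance $1,197 × 50% = $598.50. Cost to traveler: $1,335.50. OOP to date $2,264.50.
Claim 4 ($4,500): deductible met; 50% of $4,500 = $2,250. Traveler pays $2,250; OOP now $4,514.50.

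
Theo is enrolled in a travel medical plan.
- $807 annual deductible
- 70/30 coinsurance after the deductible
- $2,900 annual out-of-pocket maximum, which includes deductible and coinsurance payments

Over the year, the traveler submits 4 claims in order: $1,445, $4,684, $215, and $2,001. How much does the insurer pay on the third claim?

$150.50

Bill 1, $1,445: deductible takes $807, $638 remains; coinsurance $638 × 30% = $191.40. Traveler owes $998.40 (running OOP $998.40). Insurer: $1,445 − $998.40 = $446.60.
Bill 2, $4,684: deductible already satisfied, so traveler's share is 30% × $4,684 = $1,405.20. Traveler pays $1,405.20; OOP now $2,403.60. Plan pays $4,684 − $1,405.20 = $3,278.80.
Bill 3, $215: deductible already satisfied, so traveler's share is 30% × $215 = $64.50. Cost to traveler: $64.50. OOP to date $2,468.10. Plan pays $215 − $64.50 = $150.50.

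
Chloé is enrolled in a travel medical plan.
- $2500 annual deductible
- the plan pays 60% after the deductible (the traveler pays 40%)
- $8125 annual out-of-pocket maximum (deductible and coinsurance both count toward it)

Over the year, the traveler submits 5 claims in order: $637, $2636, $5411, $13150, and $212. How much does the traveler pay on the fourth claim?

#1 ($637): all of it applies to the deductible. Cost to traveler: $637. OOP to date $637.
#2 ($2636): deductible takes $1863, $773 remains; traveler's 40% is $309.20. Traveler owes $2172.20 (running OOP $2809.20).
#3 ($5411): deductible already satisfied, so traveler's share is 40% × $5411 = $2164.40. Cost to traveler: $2164.40. OOP to date $4973.60.
#4 ($13150): 40% coinsurance on $13150 = $5260. That would push OOP to $10233.60, over the $8125 cap, so traveler pays $8125 − $4973.60 = $3151.40.

$3151.40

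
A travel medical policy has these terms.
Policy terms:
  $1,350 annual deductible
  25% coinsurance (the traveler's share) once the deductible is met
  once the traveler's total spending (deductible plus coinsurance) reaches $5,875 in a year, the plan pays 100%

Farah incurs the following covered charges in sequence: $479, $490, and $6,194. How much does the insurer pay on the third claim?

$4,359.75

Claim 1 — $479: all of it applies to the deductible. Traveler owes $479 (running OOP $479). Insurer: $479 − $479 = $0.
Claim 2 — $490: entire amount goes to the deductible. Traveler owes $490 (running OOP $969). Insurer: $490 − $490 = $0.
Claim 3 — $6,194: $381 to deductible, leaving $5,813; traveler's 25% is $1,453.25. Traveler owes $1,834.25 (running OOP $2,803.25). Plan pays $6,194 − $1,834.25 = $4,359.75.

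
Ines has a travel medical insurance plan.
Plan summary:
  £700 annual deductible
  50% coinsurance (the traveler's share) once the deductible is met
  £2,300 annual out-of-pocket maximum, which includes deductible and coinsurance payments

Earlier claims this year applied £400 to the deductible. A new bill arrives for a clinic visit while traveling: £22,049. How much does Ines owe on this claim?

£1,900

£400 of the £700 deductible is already met, leaving £300.
That leaves £22,049 − £300 = £21,749 for coinsurance.
Traveler's 50% share of £21,749 is £10,874.50.
That puts the traveler's cost at £300 + £10,874.50 = £11,174.50 before any cap.
Adding £11,174.50 to the £400 already spent would give £11,574.50, which exceeds the £2,300 cap; the traveler pays just £2,300 − £400 = £1,900.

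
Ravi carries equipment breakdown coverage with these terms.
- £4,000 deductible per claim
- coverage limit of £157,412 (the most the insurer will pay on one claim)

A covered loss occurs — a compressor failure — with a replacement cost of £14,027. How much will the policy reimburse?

£10,027

After the deductible, £14,027 − £4,000 = £10,027 remains.
That's under the £157,412 cap, so the insurer reimburses the full £10,027.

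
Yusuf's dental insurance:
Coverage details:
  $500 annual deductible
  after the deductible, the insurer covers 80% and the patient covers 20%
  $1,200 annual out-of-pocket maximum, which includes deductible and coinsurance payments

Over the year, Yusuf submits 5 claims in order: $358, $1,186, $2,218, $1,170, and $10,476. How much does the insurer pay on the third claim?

#1 ($358): fully absorbed by the deductible. Patient owes $358 (running OOP $358). Plan pays $358 − $358 = $0.
#2 ($1,186): $142 finishes the deductible; $1,044 goes to coinsurance; 20% of $1,044 = $208.80. Patient owes $350.80 (running OOP $708.80). Plan pays $1,186 − $350.80 = $835.20.
#3 ($2,218): 20% coinsurance on $2,218 = $443.60. Cost to patient: $443.60. OOP to date $1,152.40. Plan pays $2,218 − $443.60 = $1,774.40.

$1,774.40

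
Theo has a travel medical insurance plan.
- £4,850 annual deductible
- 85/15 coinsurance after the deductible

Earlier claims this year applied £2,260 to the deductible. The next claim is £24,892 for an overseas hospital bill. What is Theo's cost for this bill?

£5,935.30

£2,260 of the £4,850 deductible is already met, leaving £2,590.
That leaves £24,892 − £2,590 = £22,302 for coinsurance.
Traveler's 15% share of £22,302 is £3,345.30.
Traveler responsibility: £2,590 + £3,345.30 = £5,935.30.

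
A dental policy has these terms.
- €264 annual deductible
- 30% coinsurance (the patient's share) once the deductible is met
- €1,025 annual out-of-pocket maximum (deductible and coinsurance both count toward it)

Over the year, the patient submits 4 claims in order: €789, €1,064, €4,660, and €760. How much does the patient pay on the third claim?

€284.30

Bill 1, €789: €264 to deductible, leaving €525; coinsurance €525 × 30% = €157.50. Cost to patient: €421.50. OOP to date €421.50.
Bill 2, €1,064: deductible already satisfied, so patient's share is 30% × €1,064 = €319.20. Patient pays €319.20; OOP now €740.70.
Bill 3, €4,660: 30% coinsurance on €4,660 = €1,398. OOP would hit €2,138.70 > €1,025, so the cap limits the patient to €1,025 − €740.70 = €284.30.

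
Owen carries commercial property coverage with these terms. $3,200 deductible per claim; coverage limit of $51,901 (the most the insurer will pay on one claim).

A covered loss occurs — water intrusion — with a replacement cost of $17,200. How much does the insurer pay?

$14,000

After the deductible, $17,200 − $3,200 = $14,000 remains.
$14,000 ≤ $51,901, so the limit doesn't bind; insurer pays $14,000.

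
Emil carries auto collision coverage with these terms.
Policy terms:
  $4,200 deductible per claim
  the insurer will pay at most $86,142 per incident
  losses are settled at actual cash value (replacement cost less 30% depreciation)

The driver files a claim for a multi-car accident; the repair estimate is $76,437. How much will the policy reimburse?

$49,305.90

Actual cash value after 30% depreciation: $76,437 × 70% = $53,505.90.
Subtract the deductible: $53,505.90 − $4,200 = $49,305.90.
$49,305.90 is within the $86,142 limit, so the insurer pays $49,305.90.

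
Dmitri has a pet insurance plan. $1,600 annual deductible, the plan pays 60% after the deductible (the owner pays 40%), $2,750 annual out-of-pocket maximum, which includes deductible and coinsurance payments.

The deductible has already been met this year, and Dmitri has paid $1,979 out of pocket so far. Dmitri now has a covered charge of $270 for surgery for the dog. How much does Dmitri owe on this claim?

With the deductible met, the entire $270 is subject to coinsurance.
Owner's 40% share of $270 is $108.
Cumulative spending $1,979 + $108 = $2,087 stays under the $2,750 maximum.

$108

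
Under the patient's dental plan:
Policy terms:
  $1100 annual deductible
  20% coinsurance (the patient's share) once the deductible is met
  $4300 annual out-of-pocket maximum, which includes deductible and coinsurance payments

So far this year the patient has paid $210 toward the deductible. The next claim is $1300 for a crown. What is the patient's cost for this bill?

Deductible still to meet: $1100 − $210 = $890.
That leaves $1300 − $890 = $410 for coinsurance.
20% of $410 = $82 falls to the patient.
Patient responsibility before any cap: $890 + $82 = $972.
Cumulative spending $210 + $972 = $1182 stays under the $4300 maximum.

$972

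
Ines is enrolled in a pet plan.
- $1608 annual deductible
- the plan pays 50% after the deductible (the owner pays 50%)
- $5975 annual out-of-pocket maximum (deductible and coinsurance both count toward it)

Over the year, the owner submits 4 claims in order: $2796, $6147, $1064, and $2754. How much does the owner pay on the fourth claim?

Bill 1, $2796: $1608 finishes the deductible; $1188 goes to coinsurance; 50% of $1188 = $594. Cost to owner: $2202. OOP to date $2202.
Bill 2, $6147: deductible already satisfied, so owner's share is 50% × $6147 = $3073.50. Cost to owner: $3073.50. OOP to date $5275.50.
Bill 3, $1064: deductible met; 50% of $1064 = $532. Cost to owner: $532. OOP to date $5807.50.
Bill 4, $2754: 50% coinsurance on $2754 = $1377. Adding that to $5807.50 gives $7184.50, past the $5975 cap; owner pays only $5975 − $5807.50 = $167.50.

$167.50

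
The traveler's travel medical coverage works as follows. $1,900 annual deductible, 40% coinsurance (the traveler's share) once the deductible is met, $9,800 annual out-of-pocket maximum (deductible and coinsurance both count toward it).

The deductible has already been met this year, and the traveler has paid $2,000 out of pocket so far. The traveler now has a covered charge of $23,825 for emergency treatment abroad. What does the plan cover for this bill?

$16,025

With the deductible met, the entire $23,825 is subject to coinsurance.
Traveler's 40% share of $23,825 is $9,530.
That would bring total out-of-pocket to $11,530, past the $9,800 cap. The traveler is capped at $9,800 − $2,000 = $7,800 on this claim.
The plan picks up $23,825 − $7,800 = $16,025.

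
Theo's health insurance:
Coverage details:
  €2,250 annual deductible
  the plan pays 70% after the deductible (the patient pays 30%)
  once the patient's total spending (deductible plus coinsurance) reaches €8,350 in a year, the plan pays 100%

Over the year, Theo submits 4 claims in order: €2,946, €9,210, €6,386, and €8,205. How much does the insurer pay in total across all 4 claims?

€18,397

Bill 1, €2,946: €2,250 finishes the deductible; €696 goes to coinsurance; coinsurance €696 × 30% = €208.80. Patient pays €2,458.80; OOP now €2,458.80. Insurer: €2,946 − €2,458.80 = €487.20.
Bill 2, €9,210: 30% coinsurance on €9,210 = €2,763. Cost to patient: €2,763. OOP to date €5,221.80. Plan pays €9,210 − €2,763 = €6,447.
Bill 3, €6,386: deductible met; 30% of €6,386 = €1,915.80. Patient owes €1,915.80 (running OOP €7,137.60). Insurer: €6,386 − €1,915.80 = €4,470.20.
Bill 4, €8,205: deductible met; 30% of €8,205 = €2,461.50. That would push OOP to €9,599.10, over the €8,350 cap, so patient pays €8,350 − €7,137.60 = €1,212.40. Plan pays €8,205 − €1,212.40 = €6,992.60.
Insurer total = bills − patient's total = €26,747 − €8,350 = €18,397.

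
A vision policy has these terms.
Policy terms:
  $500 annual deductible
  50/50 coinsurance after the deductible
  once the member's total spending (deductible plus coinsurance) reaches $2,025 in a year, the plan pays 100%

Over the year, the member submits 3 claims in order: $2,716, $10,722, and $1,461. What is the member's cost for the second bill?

$417

#1 ($2,716): $500 finishes the deductible; $2,216 goes to coinsurance; coinsurance $2,216 × 50% = $1,108. Member owes $1,608 (running OOP $1,608).
#2 ($10,722): deductible already satisfied, so member's share is 50% × $10,722 = $5,361. OOP would hit $6,969 > $2,025, so the cap limits the member to $2,025 − $1,608 = $417.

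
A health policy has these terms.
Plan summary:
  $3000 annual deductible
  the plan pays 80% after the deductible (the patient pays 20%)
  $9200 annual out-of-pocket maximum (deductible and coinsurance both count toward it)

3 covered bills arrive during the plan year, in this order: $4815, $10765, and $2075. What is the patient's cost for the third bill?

$415

Bill 1, $4815: $3000 finishes the deductible; $1815 goes to coinsurance; patient's 20% is $363. Cost to patient: $3363. OOP to date $3363.
Bill 2, $10765: deductible already satisfied, so patient's share is 20% × $10765 = $2153. Patient pays $2153; OOP now $5516.
Bill 3, $2075: deductible already satisfied, so patient's share is 20% × $2075 = $415. Cost to patient: $415. OOP to date $5931.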